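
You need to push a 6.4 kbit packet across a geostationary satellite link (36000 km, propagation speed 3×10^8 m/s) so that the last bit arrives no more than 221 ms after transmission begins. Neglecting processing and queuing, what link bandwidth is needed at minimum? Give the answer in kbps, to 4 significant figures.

63.37 kbps

Propagation delay = 36000000 / 300000000 = 120 ms.
Transmission budget = 221 − 120 = 101 ms.
R ≥ L / t_tx = 6400 bits / 0.101 s = 63.37 kbps.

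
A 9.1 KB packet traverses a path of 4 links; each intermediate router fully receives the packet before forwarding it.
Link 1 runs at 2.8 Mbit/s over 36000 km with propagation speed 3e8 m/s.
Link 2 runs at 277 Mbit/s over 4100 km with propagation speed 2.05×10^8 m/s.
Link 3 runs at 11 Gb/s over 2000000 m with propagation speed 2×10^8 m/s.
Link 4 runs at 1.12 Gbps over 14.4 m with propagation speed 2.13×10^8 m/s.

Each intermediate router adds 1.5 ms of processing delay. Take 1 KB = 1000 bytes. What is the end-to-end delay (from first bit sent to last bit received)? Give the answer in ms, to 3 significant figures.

L = 72800 bits.
Transmission delays (L/R per hop): 26, 0.262816, 0.00661818, 0.065 ms; sum = 26.3344 ms.
Propagation delays (d/s per hop): 120, 20, 10, 6.76056e-05 ms; sum = 150 ms.
Processing at 3 router(s): 3 × 1.5 ms = 4.5 ms.
End-to-end = 181 ms.

181 ms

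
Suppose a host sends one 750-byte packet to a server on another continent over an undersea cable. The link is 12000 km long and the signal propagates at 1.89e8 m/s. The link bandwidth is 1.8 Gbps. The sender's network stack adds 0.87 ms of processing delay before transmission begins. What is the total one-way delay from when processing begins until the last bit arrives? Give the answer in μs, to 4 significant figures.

64370 μs

L = 750 × 8 = 6000 bits.
Transmission delay = L/R = 6000 / 1800000000 = 3.33333 μs.
Propagation delay = d/s = 12000000 m / 189000000 m/s = 63492.1 μs.
Plus processing delay 0.87 ms = 870 μs.
Total = 64370 μs.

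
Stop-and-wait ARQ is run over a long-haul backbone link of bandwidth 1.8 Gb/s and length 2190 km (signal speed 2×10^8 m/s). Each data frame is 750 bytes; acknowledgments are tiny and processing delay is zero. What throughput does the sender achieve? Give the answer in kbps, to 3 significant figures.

274 kbps

t_tx = L/R = 6000/1800000000 = 3.33333e-06 s.
t_prop = 2190000/200000000 = 0.01095 s; RTT = 0.0219 s.
Cycle = t_tx + RTT = 0.0219033 s.
Throughput = L / cycle = 6000 / 0.0219033 = 274 kbps.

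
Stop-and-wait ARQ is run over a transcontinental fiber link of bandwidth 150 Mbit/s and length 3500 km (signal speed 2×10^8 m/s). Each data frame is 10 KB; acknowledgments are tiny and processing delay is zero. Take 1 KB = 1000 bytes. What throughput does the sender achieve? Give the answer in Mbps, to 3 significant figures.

2.25 Mbps

t_tx = L/R = 80000/150000000 = 0.000533333 s.
t_prop = 3500000/200000000 = 0.0175 s; RTT = 0.035 s.
Cycle = t_tx + RTT = 0.0355333 s.
Throughput = L / cycle = 80000 / 0.0355333 = 2.25 Mbps.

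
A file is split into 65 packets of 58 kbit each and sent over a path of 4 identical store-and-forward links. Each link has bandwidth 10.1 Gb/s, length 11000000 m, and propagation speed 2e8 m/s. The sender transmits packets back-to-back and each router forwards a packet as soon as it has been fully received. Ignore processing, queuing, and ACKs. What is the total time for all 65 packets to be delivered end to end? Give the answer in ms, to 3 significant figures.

Per-hop transmission t_tx = L/R = 58000/10100000000 = 0.00574257 ms.
Per-hop propagation t_prop = 11000000/200000000 = 55 ms.
Pipeline fill: first packet needs 4·t_tx to clear all hops; remaining 64 packets each add one t_tx.
Total = (4+65-1)·t_tx + 4·t_prop = 68·0.00574257 + 4·55 = 220 ms.

220 ms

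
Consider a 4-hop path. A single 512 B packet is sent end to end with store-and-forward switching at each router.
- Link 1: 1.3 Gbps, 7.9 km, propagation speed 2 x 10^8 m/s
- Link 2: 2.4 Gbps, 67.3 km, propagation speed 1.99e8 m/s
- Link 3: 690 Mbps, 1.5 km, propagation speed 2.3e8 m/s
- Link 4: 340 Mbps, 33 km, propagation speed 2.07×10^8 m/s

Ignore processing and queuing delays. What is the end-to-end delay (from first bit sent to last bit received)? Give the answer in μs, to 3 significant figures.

L = 512 × 8 = 4096 bits.
Transmission delays (L/R per hop): 3.15077, 1.70667, 5.93623, 12.0471 μs; sum = 22.8407 μs.
Propagation delays (d/s per hop): 39.5, 338.191, 6.52174, 159.42 μs; sum = 543.633 μs.
End-to-end = 566 μs.

566 μs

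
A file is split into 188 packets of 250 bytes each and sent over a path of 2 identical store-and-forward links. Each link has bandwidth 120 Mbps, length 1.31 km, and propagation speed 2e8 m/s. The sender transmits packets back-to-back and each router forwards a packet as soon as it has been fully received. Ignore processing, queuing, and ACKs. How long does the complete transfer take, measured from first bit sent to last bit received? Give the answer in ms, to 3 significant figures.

Per-hop transmission t_tx = L/R = 2000/120000000 = 0.0166667 ms.
Per-hop propagation t_prop = 1310/200000000 = 0.00655 ms.
Pipeline fill: first packet needs 2·t_tx to clear all hops; remaining 187 packets each add one t_tx.
Total = (2+188-1)·t_tx + 2·t_prop = 189·0.0166667 + 2·0.00655 = 3.16 ms.

3.16 ms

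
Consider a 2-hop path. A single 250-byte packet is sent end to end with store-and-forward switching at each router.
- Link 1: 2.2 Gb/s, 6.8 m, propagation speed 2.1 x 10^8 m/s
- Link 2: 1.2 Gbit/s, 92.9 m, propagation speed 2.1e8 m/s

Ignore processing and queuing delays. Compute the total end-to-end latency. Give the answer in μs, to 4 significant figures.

L = 250 × 8 = 2000 bits.
Transmission delays (L/R per hop): 0.909091, 1.66667 μs; sum = 2.57576 μs.
Propagation delays (d/s per hop): 0.032381, 0.442381 μs; sum = 0.474762 μs.
End-to-end = 3.051 μs.

3.051 μs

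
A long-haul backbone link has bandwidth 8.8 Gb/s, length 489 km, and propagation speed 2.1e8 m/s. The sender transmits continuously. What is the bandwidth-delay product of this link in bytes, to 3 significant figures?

2560000 bytes

Propagation delay = 489000 / 210000000 = 0.00232857 s.
BDP = R × t_prop = 8800000000 × 0.00232857 = 20491400 bits.
In bytes: 20491400/8 = 2560000 bytes.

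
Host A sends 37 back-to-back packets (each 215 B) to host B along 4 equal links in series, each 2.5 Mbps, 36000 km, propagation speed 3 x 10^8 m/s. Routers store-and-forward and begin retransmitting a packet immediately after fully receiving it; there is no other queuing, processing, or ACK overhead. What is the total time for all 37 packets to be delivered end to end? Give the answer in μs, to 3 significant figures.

508000 μs

Per-hop transmission t_tx = L/R = 1720/2500000 = 688 μs.
Per-hop propagation t_prop = 36000000/300000000 = 120000 μs.
Pipeline fill: first packet needs 4·t_tx to clear all hops; remaining 36 packets each add one t_tx.
Total = (4+37-1)·t_tx + 4·t_prop = 40·688 + 4·120000 = 508000 μs.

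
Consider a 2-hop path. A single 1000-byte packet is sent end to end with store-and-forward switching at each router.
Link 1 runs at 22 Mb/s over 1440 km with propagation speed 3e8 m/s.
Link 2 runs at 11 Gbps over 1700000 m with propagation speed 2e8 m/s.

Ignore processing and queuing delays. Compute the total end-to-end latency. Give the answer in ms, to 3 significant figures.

L = 1000 × 8 = 8000 bits.
Transmission delays (L/R per hop): 0.363636, 0.000727273 ms; sum = 0.364364 ms.
Propagation delays (d/s per hop): 4.8, 8.5 ms; sum = 13.3 ms.
End-to-end = 13.7 ms.

13.7 ms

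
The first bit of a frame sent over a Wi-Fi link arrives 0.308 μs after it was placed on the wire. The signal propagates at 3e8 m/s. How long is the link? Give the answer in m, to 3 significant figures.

92.4 m

d = s × t_prop = 300000000 × 3.08e-07 = 92.4 m.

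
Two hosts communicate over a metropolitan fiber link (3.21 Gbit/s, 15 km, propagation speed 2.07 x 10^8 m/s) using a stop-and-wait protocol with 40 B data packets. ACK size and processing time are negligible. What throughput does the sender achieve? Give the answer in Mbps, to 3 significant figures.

2.21 Mbps

t_tx = L/R = 320/3210000000 = 9.96885e-08 s.
t_prop = 15000/2.07e+08 = 7.24638e-05 s; RTT = 0.000144928 s.
Cycle = t_tx + RTT = 0.000145027 s.
Throughput = L / cycle = 320 / 0.000145027 = 2.21 Mbps.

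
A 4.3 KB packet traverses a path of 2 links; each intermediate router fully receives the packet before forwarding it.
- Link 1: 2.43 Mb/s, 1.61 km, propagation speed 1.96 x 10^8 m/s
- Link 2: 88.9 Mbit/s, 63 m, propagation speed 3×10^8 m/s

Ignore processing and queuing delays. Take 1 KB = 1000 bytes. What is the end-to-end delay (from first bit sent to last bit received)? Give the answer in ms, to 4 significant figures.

14.55 ms

L = 34400 bits.
Transmission delays (L/R per hop): 14.1564, 0.386952 ms; sum = 14.5433 ms.
Propagation delays (d/s per hop): 0.00821429, 0.00021 ms; sum = 0.00842429 ms.
End-to-end = 14.55 ms.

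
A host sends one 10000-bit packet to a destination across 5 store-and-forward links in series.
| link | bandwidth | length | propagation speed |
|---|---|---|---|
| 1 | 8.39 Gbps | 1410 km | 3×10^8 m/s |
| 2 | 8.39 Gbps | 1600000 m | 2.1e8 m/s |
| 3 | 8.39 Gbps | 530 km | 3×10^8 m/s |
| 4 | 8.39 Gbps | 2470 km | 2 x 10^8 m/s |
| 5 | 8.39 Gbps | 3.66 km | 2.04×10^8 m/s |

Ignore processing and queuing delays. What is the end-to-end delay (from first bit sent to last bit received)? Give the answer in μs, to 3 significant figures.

Transmission delay per hop = L/R = 10000/8.39e+09 = 1.1919 μs; 5 hops → 5.95948 μs.
Propagation delays (d/s per hop): 4700, 7619.05, 1766.67, 12350, 17.9412 μs; sum = 26453.7 μs.
End-to-end = 26500 μs.

26500 μs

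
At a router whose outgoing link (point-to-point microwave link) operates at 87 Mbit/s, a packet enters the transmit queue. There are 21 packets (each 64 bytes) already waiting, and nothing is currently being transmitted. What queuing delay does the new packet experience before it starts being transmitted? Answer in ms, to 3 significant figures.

0.124 ms

Each queued packet: L/R = 512/87000000 = 0.00588506 ms.
21 queued → 0.123586 ms.
Queuing delay = 0.124 ms.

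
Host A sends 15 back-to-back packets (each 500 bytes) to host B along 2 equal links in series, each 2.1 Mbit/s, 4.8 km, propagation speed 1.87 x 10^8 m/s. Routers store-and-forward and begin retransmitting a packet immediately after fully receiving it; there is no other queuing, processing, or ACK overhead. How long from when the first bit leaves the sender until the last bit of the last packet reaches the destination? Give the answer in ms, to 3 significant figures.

Per-hop transmission t_tx = L/R = 4000/2100000 = 1.90476 ms.
Per-hop propagation t_prop = 4800/187000000 = 0.0256684 ms.
Pipeline fill: first packet needs 2·t_tx to clear all hops; remaining 14 packets each add one t_tx.
Total = (2+15-1)·t_tx + 2·t_prop = 16·1.90476 + 2·0.0256684 = 30.5 ms.

30.5 ms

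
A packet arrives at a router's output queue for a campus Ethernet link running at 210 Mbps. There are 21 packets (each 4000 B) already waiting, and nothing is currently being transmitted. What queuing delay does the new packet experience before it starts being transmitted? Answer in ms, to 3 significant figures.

Each queued packet: L/R = 32000/210000000 = 0.152381 ms.
21 queued → 3.2 ms.
Queuing delay = 3.20 ms.

3.20 ms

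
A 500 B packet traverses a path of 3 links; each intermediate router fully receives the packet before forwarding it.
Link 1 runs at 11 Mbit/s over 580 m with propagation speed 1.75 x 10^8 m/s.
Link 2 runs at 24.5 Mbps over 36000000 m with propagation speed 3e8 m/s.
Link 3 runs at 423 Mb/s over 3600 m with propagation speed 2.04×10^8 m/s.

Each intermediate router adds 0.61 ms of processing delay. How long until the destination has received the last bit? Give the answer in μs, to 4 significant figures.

121800 μs

L = 500 × 8 = 4000 bits.
Transmission delays (L/R per hop): 363.636, 163.265, 9.45626 μs; sum = 536.358 μs.
Propagation delays (d/s per hop): 3.31429, 120000, 17.6471 μs; sum = 120021 μs.
Processing at 2 router(s): 2 × 0.61 ms = 1220 μs.
End-to-end = 121800 μs.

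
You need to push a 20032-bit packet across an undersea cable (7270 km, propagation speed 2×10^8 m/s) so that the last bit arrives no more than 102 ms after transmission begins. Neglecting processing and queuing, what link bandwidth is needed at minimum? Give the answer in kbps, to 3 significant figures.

Propagation delay = 7270000 / 200000000 = 36.35 ms.
Transmission budget = 102 − 36.35 = 65.65 ms.
R ≥ L / t_tx = 20032 bits / 0.06565 s = 305 kbps.

305 kbps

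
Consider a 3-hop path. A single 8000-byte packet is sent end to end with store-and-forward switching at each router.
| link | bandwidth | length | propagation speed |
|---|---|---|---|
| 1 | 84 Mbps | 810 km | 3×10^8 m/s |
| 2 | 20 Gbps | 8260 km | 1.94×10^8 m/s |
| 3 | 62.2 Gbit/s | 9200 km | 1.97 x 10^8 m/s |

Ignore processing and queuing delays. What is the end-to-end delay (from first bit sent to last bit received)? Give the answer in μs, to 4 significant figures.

L = 8000 × 8 = 64000 bits.
Transmission delays (L/R per hop): 761.905, 3.2, 1.02894 μs; sum = 766.134 μs.
Propagation delays (d/s per hop): 2700, 42577.3, 46700.5 μs; sum = 91977.8 μs.
End-to-end = 92740 μs.

92740 μs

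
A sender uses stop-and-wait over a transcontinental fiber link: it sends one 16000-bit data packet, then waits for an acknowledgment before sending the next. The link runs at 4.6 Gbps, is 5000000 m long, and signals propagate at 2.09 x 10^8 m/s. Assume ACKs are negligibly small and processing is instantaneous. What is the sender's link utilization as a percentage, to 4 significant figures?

0.007269 %

t_tx = L/R = 16000/4600000000 = 3.47826e-06 s.
t_prop = 5000000/209000000 = 0.0239234 s; RTT = 0.0478469 s.
Cycle = t_tx + RTT = 0.0478504 s.
Utilization = t_tx / cycle = 3.47826e-06/0.0478504 = 0.007269 %.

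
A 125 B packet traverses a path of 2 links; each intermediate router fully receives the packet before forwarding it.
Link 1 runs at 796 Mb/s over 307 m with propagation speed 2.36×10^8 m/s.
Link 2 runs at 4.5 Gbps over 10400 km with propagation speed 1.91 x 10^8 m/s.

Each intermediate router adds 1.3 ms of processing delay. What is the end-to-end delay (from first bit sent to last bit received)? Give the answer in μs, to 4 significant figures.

55750 μs

L = 125 × 8 = 1000 bits.
Transmission delays (L/R per hop): 1.25628, 0.222222 μs; sum = 1.4785 μs.
Propagation delays (d/s per hop): 1.30085, 54450.3 μs; sum = 54451.6 μs.
Processing at 1 router(s): 1 × 1.3 ms = 1300 μs.
End-to-end = 55750 μs.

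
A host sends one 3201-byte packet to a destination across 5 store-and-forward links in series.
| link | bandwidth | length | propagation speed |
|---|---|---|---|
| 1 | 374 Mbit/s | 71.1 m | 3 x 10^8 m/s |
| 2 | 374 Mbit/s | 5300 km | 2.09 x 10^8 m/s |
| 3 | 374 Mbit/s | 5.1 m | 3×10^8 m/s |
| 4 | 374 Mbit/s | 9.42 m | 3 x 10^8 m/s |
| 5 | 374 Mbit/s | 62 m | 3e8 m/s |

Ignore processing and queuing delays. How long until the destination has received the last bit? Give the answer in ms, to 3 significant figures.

25.7 ms

L = 3201 × 8 = 25608 bits.
Transmission delay per hop = L/R = 25608/374000000 = 0.0684706 ms; 5 hops → 0.342353 ms.
Propagation delays (d/s per hop): 0.000237, 25.3589, 1.7e-05, 3.14e-05, 0.000206667 ms; sum = 25.3593 ms.
End-to-end = 25.7 ms.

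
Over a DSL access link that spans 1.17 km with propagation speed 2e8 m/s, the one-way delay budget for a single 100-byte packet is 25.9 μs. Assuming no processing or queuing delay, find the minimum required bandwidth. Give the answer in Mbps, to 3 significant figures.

39.9 Mbps

L = 800 bits.
Propagation delay = 1170 / 200000000 = 5.85 μs.
Transmission budget = 25.9 − 5.85 = 20.05 μs.
R ≥ L / t_tx = 800 bits / 2.005e-05 s = 39.9 Mbps.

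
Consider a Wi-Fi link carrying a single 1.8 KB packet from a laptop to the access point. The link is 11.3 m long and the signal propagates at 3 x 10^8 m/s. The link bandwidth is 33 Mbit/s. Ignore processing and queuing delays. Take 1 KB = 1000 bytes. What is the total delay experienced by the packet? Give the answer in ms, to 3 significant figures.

L = 14400 bits.
Transmission delay = L/R = 14400 / 33000000 = 0.436364 ms.
Propagation delay = d/s = 11.3 m / 300000000 m/s = 3.76667e-05 ms.
Total = 0.436 ms.

0.436 ms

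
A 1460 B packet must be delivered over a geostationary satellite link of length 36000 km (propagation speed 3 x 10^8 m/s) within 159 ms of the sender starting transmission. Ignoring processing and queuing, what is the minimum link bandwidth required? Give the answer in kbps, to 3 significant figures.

L = 11680 bits.
Propagation delay = 36000000 / 300000000 = 120 ms.
Transmission budget = 159 − 120 = 39 ms.
R ≥ L / t_tx = 11680 bits / 0.039 s = 299 kbps.

299 kbps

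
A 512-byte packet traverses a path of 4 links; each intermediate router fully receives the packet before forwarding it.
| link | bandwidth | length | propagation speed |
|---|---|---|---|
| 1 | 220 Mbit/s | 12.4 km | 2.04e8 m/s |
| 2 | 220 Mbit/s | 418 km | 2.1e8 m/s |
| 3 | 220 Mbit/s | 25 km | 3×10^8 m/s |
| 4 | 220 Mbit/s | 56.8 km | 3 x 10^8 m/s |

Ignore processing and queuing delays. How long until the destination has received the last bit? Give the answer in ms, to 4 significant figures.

2.398 ms

L = 512 × 8 = 4096 bits.
Transmission delay per hop = L/R = 4096/220000000 = 0.0186182 ms; 4 hops → 0.0744727 ms.
Propagation delays (d/s per hop): 0.0607843, 1.99048, 0.0833333, 0.189333 ms; sum = 2.32393 ms.
End-to-end = 2.398 ms.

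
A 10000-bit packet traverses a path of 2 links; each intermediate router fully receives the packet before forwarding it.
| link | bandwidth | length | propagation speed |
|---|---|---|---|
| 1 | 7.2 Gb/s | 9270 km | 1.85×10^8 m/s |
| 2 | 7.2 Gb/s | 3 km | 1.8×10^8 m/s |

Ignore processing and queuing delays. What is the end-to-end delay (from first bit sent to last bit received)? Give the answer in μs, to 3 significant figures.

Transmission delay per hop = L/R = 10000/7200000000 = 1.38889 μs; 2 hops → 2.77778 μs.
Propagation delays (d/s per hop): 50108.1, 16.6667 μs; sum = 50124.8 μs.
End-to-end = 50100 μs.

50100 μs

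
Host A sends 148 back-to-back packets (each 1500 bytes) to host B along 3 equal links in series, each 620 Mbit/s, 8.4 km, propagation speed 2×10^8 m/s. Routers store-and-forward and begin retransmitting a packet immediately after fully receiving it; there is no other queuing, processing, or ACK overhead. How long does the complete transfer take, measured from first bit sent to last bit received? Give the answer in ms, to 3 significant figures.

3.03 ms

Per-hop transmission t_tx = L/R = 12000/620000000 = 0.0193548 ms.
Per-hop propagation t_prop = 8400/200000000 = 0.042 ms.
Pipeline fill: first packet needs 3·t_tx to clear all hops; remaining 147 packets each add one t_tx.
Total = (3+148-1)·t_tx + 3·t_prop = 150·0.0193548 + 3·0.042 = 3.03 ms.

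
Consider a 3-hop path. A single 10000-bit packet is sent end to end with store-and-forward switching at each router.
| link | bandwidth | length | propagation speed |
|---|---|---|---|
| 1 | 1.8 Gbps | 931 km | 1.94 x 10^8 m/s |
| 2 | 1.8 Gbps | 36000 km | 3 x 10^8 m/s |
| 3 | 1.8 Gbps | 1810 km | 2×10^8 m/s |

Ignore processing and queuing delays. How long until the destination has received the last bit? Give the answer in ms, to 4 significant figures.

133.9 ms

Transmission delay per hop = L/R = 10000/1800000000 = 0.00555556 ms; 3 hops → 0.0166667 ms.
Propagation delays (d/s per hop): 4.79897, 120, 9.05 ms; sum = 133.849 ms.
End-to-end = 133.9 ms.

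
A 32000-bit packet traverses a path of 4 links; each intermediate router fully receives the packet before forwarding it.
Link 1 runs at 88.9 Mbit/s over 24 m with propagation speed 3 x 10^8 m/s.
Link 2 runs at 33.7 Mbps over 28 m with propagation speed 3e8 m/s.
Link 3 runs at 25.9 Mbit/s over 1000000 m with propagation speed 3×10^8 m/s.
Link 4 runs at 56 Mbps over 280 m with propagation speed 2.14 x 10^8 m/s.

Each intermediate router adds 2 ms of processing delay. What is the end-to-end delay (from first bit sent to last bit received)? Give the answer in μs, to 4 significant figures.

12450 μs

Transmission delays (L/R per hop): 359.955, 949.555, 1235.52, 571.429 μs; sum = 3116.46 μs.
Propagation delays (d/s per hop): 0.08, 0.0933333, 3333.33, 1.30841 μs; sum = 3334.82 μs.
Processing at 3 router(s): 3 × 2 ms = 6000 μs.
End-to-end = 12450 μs.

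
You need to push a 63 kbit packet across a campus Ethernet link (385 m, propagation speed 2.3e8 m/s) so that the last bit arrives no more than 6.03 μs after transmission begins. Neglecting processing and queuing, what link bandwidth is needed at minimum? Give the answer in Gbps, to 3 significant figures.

Propagation delay = 385 / 2.3e+08 = 1.67391 μs.
Transmission budget = 6.03 − 1.67391 = 4.35609 μs.
R ≥ L / t_tx = 63000 bits / 4.35609e-06 s = 14.5 Gbps.

14.5 Gbps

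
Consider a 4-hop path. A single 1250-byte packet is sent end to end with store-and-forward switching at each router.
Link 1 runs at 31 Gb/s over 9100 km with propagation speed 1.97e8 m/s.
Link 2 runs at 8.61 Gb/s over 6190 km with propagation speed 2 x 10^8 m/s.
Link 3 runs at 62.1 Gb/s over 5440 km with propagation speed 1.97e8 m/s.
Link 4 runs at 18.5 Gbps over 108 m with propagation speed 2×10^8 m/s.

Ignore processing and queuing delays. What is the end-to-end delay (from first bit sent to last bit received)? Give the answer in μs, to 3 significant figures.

L = 1250 × 8 = 10000 bits.
Transmission delays (L/R per hop): 0.322581, 1.16144, 0.161031, 0.540541 μs; sum = 2.18559 μs.
Propagation delays (d/s per hop): 46192.9, 30950, 27614.2, 0.54 μs; sum = 104758 μs.
End-to-end = 105000 μs.

105000 μs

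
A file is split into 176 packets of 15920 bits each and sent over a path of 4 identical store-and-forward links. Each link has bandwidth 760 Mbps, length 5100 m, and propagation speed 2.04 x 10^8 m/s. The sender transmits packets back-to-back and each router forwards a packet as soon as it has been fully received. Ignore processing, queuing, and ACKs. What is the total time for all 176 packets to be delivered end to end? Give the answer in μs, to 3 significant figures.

3850 μs

Per-hop transmission t_tx = L/R = 15920/760000000 = 20.9474 μs.
Per-hop propagation t_prop = 5100/204000000 = 25 μs.
Pipeline fill: first packet needs 4·t_tx to clear all hops; remaining 175 packets each add one t_tx.
Total = (4+176-1)·t_tx + 4·t_prop = 179·20.9474 + 4·25 = 3850 μs.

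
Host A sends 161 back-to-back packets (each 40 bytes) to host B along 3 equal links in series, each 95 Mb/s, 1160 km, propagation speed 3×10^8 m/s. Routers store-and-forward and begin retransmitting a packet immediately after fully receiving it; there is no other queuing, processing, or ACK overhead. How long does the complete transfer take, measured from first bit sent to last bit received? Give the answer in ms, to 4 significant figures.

12.15 ms

Per-hop transmission t_tx = L/R = 320/95000000 = 0.00336842 ms.
Per-hop propagation t_prop = 1160000/300000000 = 3.86667 ms.
Pipeline fill: first packet needs 3·t_tx to clear all hops; remaining 160 packets each add one t_tx.
Total = (3+161-1)·t_tx + 3·t_prop = 163·0.00336842 + 3·3.86667 = 12.15 ms.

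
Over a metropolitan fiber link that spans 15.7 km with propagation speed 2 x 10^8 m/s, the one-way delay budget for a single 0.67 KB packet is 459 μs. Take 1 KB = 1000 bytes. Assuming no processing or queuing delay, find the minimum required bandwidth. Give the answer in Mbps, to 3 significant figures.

14.1 Mbps

L = 5360 bits.
Propagation delay = 15700 / 200000000 = 78.5 μs.
Transmission budget = 459 − 78.5 = 380.5 μs.
R ≥ L / t_tx = 5360 bits / 0.0003805 s = 14.1 Mbps.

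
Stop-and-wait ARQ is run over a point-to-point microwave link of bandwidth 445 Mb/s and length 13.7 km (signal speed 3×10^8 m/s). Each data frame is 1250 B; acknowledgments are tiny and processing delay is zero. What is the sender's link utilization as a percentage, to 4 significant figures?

t_tx = L/R = 10000/445000000 = 2.24719e-05 s.
t_prop = 13700/300000000 = 4.56667e-05 s; RTT = 9.13333e-05 s.
Cycle = t_tx + RTT = 0.000113805 s.
Utilization = t_tx / cycle = 2.24719e-05/0.000113805 = 19.75 %.

19.75 %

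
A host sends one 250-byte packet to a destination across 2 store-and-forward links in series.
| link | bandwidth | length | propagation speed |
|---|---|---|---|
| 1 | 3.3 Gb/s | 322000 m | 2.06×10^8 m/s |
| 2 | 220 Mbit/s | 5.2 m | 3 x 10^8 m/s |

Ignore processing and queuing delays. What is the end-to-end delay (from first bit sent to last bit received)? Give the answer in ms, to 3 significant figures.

L = 250 × 8 = 2000 bits.
Transmission delays (L/R per hop): 0.000606061, 0.00909091 ms; sum = 0.00969697 ms.
Propagation delays (d/s per hop): 1.56311, 1.73333e-05 ms; sum = 1.56312 ms.
End-to-end = 1.57 ms.

1.57 ms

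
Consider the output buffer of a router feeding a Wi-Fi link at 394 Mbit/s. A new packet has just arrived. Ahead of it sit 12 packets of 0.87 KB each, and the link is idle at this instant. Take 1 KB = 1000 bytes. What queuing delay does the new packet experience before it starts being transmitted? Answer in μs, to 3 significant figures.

212 μs

Each queued packet: L/R = 6960/394000000 = 17.665 μs.
12 queued → 211.98 μs.
Queuing delay = 212 μs.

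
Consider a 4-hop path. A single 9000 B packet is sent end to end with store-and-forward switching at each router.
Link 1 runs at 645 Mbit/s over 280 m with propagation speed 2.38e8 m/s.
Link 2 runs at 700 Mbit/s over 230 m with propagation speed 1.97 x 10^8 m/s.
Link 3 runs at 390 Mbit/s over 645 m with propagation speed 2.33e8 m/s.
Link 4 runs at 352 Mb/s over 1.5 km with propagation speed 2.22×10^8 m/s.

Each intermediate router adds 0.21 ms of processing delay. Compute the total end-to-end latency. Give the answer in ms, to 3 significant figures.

L = 9000 × 8 = 72000 bits.
Transmission delays (L/R per hop): 0.111628, 0.102857, 0.184615, 0.204545 ms; sum = 0.603646 ms.
Propagation delays (d/s per hop): 0.00117647, 0.00116751, 0.00276824, 0.00675676 ms; sum = 0.011869 ms.
Processing at 3 router(s): 3 × 0.21 ms = 0.63 ms.
End-to-end = 1.25 ms.

1.25 ms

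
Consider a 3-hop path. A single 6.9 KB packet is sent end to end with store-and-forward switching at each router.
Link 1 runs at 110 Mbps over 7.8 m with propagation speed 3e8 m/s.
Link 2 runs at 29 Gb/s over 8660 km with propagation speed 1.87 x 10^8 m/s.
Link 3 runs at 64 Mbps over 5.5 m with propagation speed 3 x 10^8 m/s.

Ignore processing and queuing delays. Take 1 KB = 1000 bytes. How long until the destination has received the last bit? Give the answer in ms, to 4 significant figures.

47.68 ms

L = 55200 bits.
Transmission delays (L/R per hop): 0.501818, 0.00190345, 0.8625 ms; sum = 1.36622 ms.
Propagation delays (d/s per hop): 2.6e-05, 46.3102, 1.83333e-05 ms; sum = 46.3102 ms.
End-to-end = 47.68 ms.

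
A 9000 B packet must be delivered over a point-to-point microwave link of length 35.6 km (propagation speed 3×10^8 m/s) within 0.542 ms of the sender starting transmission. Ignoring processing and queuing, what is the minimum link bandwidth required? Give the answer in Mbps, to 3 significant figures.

170 Mbps

L = 72000 bits.
Propagation delay = 35600 / 300000000 = 0.118667 ms.
Transmission budget = 0.542 − 0.118667 = 0.423333 ms.
R ≥ L / t_tx = 72000 bits / 0.000423333 s = 170 Mbps.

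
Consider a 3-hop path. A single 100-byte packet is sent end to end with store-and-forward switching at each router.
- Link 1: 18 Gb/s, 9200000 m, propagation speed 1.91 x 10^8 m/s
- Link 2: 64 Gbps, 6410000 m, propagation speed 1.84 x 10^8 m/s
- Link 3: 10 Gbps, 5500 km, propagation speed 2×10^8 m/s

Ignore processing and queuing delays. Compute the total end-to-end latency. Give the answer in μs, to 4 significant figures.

110500 μs

L = 100 × 8 = 800 bits.
Transmission delays (L/R per hop): 0.0444444, 0.0125, 0.08 μs; sum = 0.136944 μs.
Propagation delays (d/s per hop): 48167.5, 34837, 27500 μs; sum = 110504 μs.
End-to-end = 110500 μs.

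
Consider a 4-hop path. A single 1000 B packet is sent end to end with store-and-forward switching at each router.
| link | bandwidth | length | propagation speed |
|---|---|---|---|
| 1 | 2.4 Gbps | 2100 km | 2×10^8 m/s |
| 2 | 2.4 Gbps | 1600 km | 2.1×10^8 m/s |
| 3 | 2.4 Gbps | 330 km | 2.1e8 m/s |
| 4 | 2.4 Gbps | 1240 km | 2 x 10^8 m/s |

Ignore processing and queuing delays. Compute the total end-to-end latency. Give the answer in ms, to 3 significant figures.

25.9 ms

L = 1000 × 8 = 8000 bits.
Transmission delay per hop = L/R = 8000/2400000000 = 0.00333333 ms; 4 hops → 0.0133333 ms.
Propagation delays (d/s per hop): 10.5, 7.61905, 1.57143, 6.2 ms; sum = 25.8905 ms.
End-to-end = 25.9 ms.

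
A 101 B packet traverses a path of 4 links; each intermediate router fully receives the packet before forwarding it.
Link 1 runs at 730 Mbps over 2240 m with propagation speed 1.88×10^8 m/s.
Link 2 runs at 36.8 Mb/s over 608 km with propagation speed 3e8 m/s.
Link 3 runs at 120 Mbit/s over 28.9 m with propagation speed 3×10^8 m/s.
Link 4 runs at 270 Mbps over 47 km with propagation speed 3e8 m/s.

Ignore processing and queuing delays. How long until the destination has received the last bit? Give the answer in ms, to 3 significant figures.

L = 101 × 8 = 808 bits.
Transmission delays (L/R per hop): 0.00110685, 0.0219565, 0.00673333, 0.00299259 ms; sum = 0.0327893 ms.
Propagation delays (d/s per hop): 0.0119149, 2.02667, 9.63333e-05, 0.156667 ms; sum = 2.19534 ms.
End-to-end = 2.23 ms.

2.23 ms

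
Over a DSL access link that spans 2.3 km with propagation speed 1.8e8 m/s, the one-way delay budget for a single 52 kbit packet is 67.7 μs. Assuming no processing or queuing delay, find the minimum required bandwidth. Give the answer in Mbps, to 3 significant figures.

Propagation delay = 2300 / 180000000 = 12.7778 μs.
Transmission budget = 67.7 − 12.7778 = 54.9222 μs.
R ≥ L / t_tx = 52000 bits / 5.49222e-05 s = 947 Mbps.

947 Mbps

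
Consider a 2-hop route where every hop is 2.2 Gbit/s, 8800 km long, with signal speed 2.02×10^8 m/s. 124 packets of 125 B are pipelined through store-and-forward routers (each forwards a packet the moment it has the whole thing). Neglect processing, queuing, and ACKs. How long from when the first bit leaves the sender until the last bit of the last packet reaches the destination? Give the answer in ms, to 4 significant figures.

Per-hop transmission t_tx = L/R = 1000/2200000000 = 0.000454545 ms.
Per-hop propagation t_prop = 8800000/202000000 = 43.5644 ms.
Pipeline fill: first packet needs 2·t_tx to clear all hops; remaining 123 packets each add one t_tx.
Total = (2+124-1)·t_tx + 2·t_prop = 125·0.000454545 + 2·43.5644 = 87.19 ms.

87.19 ms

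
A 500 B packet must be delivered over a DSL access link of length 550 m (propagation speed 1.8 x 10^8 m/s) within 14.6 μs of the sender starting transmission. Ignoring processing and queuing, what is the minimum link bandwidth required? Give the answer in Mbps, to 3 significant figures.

L = 4000 bits.
Propagation delay = 550 / 180000000 = 3.05556 μs.
Transmission budget = 14.6 − 3.05556 = 11.5444 μs.
R ≥ L / t_tx = 4000 bits / 1.15444e-05 s = 346 Mbps.

346 Mbps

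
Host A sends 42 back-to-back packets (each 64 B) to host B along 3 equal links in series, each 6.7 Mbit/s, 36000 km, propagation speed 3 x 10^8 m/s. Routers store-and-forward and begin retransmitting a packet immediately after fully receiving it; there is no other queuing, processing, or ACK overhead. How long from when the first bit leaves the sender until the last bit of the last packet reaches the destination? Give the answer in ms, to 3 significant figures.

Per-hop transmission t_tx = L/R = 512/6700000 = 0.0764179 ms.
Per-hop propagation t_prop = 36000000/300000000 = 120 ms.
Pipeline fill: first packet needs 3·t_tx to clear all hops; remaining 41 packets each add one t_tx.
Total = (3+42-1)·t_tx + 3·t_prop = 44·0.0764179 + 3·120 = 363 ms.

363 ms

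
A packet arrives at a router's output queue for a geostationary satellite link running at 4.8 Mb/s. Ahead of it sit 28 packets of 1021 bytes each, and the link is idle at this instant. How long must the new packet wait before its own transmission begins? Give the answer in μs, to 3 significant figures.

Each queued packet: L/R = 8168/4800000 = 1701.67 μs.
28 queued → 47646.7 μs.
Queuing delay = 47600 μs.

47600 μs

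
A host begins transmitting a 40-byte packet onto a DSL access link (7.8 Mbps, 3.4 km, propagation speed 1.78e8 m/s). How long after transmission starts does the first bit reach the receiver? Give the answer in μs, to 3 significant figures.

First bit experiences only propagation delay: d/s = 3400/178000000 = 19.1 μs.

19.1 μs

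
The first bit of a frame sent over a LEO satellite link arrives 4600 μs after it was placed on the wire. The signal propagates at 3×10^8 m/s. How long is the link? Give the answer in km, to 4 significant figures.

1380 km

d = s × t_prop = 300000000 × 0.0046 = 1380 km.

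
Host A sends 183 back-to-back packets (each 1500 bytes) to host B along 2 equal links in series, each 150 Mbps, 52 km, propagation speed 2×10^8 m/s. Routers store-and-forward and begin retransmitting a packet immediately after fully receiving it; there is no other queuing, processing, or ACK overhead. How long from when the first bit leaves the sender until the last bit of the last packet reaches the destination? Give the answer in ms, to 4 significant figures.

Per-hop transmission t_tx = L/R = 12000/150000000 = 0.08 ms.
Per-hop propagation t_prop = 52000/200000000 = 0.26 ms.
Pipeline fill: first packet needs 2·t_tx to clear all hops; remaining 182 packets each add one t_tx.
Total = (2+183-1)·t_tx + 2·t_prop = 184·0.08 + 2·0.26 = 15.24 ms.

15.24 ms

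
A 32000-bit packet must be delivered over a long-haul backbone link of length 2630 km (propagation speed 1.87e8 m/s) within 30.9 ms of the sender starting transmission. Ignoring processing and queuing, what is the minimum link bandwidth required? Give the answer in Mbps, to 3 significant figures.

Propagation delay = 2630000 / 187000000 = 14.0642 ms.
Transmission budget = 30.9 − 14.0642 = 16.8358 ms.
R ≥ L / t_tx = 32000 bits / 0.0168358 s = 1.90 Mbps.

1.90 Mbps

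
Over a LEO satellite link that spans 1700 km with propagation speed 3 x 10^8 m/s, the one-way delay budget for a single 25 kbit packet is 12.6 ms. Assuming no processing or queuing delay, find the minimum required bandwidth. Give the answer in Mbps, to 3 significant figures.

3.61 Mbps

Propagation delay = 1700000 / 300000000 = 5.66667 ms.
Transmission budget = 12.6 − 5.66667 = 6.93333 ms.
R ≥ L / t_tx = 25000 bits / 0.00693333 s = 3.61 Mbps.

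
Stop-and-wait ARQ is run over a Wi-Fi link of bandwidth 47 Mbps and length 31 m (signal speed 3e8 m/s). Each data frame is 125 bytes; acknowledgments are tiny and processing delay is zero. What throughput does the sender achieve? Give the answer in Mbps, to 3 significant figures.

t_tx = L/R = 1000/47000000 = 2.12766e-05 s.
t_prop = 31/300000000 = 1.03333e-07 s; RTT = 2.06667e-07 s.
Cycle = t_tx + RTT = 2.14833e-05 s.
Throughput = L / cycle = 1000 / 2.14833e-05 = 46.5 Mbps.

46.5 Mbps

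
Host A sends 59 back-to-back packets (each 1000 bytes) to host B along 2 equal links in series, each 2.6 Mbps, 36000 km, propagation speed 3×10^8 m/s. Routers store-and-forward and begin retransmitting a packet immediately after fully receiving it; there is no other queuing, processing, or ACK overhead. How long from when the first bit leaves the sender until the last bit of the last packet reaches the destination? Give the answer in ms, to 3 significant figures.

Per-hop transmission t_tx = L/R = 8000/2600000 = 3.07692 ms.
Per-hop propagation t_prop = 36000000/300000000 = 120 ms.
Pipeline fill: first packet needs 2·t_tx to clear all hops; remaining 58 packets each add one t_tx.
Total = (2+59-1)·t_tx + 2·t_prop = 60·3.07692 + 2·120 = 425 ms.

425 ms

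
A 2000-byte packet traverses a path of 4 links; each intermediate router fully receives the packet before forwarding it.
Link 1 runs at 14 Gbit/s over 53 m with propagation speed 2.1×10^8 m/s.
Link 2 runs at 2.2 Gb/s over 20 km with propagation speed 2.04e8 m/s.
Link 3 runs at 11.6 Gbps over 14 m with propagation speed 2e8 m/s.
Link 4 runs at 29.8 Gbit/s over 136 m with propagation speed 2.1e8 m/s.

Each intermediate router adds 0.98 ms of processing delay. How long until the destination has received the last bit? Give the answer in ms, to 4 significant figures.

L = 2000 × 8 = 16000 bits.
Transmission delays (L/R per hop): 0.00114286, 0.00727273, 0.00137931, 0.000536913 ms; sum = 0.0103318 ms.
Propagation delays (d/s per hop): 0.000252381, 0.0980392, 7e-05, 0.000647619 ms; sum = 0.0990092 ms.
Processing at 3 router(s): 3 × 0.98 ms = 2.94 ms.
End-to-end = 3.049 ms.

3.049 ms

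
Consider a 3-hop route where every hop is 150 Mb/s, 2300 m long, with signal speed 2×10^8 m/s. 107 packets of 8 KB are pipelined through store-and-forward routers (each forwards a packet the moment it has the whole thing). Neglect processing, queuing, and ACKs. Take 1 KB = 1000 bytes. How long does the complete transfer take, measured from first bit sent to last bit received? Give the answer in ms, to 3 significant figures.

46.5 ms

Per-hop transmission t_tx = L/R = 64000/150000000 = 0.426667 ms.
Per-hop propagation t_prop = 2300/200000000 = 0.0115 ms.
Pipeline fill: first packet needs 3·t_tx to clear all hops; remaining 106 packets each add one t_tx.
Total = (3+107-1)·t_tx + 3·t_prop = 109·0.426667 + 3·0.0115 = 46.5 ms.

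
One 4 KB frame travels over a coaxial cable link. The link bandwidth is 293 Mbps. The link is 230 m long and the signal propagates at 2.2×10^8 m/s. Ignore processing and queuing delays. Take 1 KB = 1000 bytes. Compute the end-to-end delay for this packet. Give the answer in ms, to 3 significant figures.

0.110 ms

L = 32000 bits.
Transmission delay = L/R = 32000 / 293000000 = 0.109215 ms.
Propagation delay = d/s = 230 m / 2.2e+08 m/s = 0.00104545 ms.
Total = 0.110 ms.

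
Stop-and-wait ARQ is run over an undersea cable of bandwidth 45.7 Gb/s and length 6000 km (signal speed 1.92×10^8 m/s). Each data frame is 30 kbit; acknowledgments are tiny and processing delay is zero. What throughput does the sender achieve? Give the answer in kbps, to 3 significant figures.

t_tx = L/R = 30000/45700000000 = 6.56455e-07 s.
t_prop = 6000000/192000000 = 0.03125 s; RTT = 0.0625 s.
Cycle = t_tx + RTT = 0.0625007 s.
Throughput = L / cycle = 30000 / 0.0625007 = 480 kbps.

480 kbps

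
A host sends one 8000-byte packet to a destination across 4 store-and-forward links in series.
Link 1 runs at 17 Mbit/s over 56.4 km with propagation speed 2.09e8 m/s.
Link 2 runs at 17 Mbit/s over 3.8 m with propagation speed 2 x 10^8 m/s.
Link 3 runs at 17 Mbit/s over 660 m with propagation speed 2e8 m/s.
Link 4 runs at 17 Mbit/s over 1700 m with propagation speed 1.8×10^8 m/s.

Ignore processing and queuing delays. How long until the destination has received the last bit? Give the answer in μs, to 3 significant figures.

15300 μs

L = 8000 × 8 = 64000 bits.
Transmission delay per hop = L/R = 64000/17000000 = 3764.71 μs; 4 hops → 15058.8 μs.
Propagation delays (d/s per hop): 269.856, 0.019, 3.3, 9.44444 μs; sum = 282.62 μs.
End-to-end = 15300 μs.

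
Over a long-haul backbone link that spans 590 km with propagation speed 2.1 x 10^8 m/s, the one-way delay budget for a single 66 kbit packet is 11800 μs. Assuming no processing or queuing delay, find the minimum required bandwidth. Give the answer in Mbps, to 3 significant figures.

Propagation delay = 590000 / 210000000 = 2809.52 μs.
Transmission budget = 11800 − 2809.52 = 8990.48 μs.
R ≥ L / t_tx = 66000 bits / 0.00899048 s = 7.34 Mbps.

7.34 Mbps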